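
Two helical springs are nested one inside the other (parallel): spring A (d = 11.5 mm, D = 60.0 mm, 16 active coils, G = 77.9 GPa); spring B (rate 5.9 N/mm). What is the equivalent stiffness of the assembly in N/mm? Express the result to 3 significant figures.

k_A = Gd⁴/(8D³N_a) = (77.9×10³)(11.5⁴)/(8·60.0³·16) = 49.279 N/mm
Parallel: k_eq = 49.279 + 5.9 = 55.179 N/mm

55.2 N/mm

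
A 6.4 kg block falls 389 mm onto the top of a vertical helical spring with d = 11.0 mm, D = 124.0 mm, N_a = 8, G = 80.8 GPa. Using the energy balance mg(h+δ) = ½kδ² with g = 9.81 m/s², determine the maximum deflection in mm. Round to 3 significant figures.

k = Gd⁴/(8D³N_a) = (80.8×10³)(11.0⁴)/(8·124.0³·8) = 9.6948 N/mm
W = mg = 6.4 × 9.81 = 62.784 N
½kδ² − Wδ − Wh = 0 → δ = (W + √(W² + 2kWh))/k
δ = (62.784 + √(3941.8 + 473550))/9.6948 = (62.784 + 691.01)/9.6948 = 77.752 mm

77.8 mm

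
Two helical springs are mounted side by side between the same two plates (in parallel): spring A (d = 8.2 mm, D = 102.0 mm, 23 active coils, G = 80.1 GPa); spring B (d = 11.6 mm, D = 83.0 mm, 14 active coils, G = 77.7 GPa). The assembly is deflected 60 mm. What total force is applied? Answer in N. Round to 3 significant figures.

k_A = Gd⁴/(8D³N_a) = (80.1×10³)(8.2⁴)/(8·102.0³·23) = 1.8547 N/mm
k_B = Gd⁴/(8D³N_a) = (77.7×10³)(11.6⁴)/(8·83.0³·14) = 21.969 N/mm
Parallel: k_eq = 1.8547 + 21.969 = 23.823 N/mm
F = k_eq·δ = 23.823·60 = 1429.4 N

1430 N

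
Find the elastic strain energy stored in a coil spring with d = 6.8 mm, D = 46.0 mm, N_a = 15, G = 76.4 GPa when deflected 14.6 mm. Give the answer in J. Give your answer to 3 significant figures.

k = Gd⁴/(8D³N_a) = (76.4×10³)(6.8⁴)/(8·46.0³·15) = 13.985 N/mm
U = ½kδ² = 0.5 × 13.985 × 14.6² = 1490.6 N·mm = 1.4906 J

1.49 J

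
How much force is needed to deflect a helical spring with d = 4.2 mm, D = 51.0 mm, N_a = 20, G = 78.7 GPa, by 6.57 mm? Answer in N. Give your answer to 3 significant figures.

k = Gd⁴/(8D³N_a) = (78.7×10³)(4.2⁴)/(8·51.0³·20) = 1.1538 N/mm
F = k·δ = 1.1538 × 6.57 = 7.5807 N

7.58 N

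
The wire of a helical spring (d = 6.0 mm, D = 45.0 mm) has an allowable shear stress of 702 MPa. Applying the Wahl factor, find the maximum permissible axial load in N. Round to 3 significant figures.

1110 N

C = D/d = 45.0/6.0 = 7.5000
K_W = (4C−1)/(4C−4) + 0.615/C = 29.000/26.000 + 0.0820 = 1.1974
τ_max = K·8FD/(πd³) → F_max = τ_allow·πd³/(8DK)
F_max = 702·π·6.0³/(8·45.0·1.1974) = 4.7637e+05/431.06 = 1105.1 N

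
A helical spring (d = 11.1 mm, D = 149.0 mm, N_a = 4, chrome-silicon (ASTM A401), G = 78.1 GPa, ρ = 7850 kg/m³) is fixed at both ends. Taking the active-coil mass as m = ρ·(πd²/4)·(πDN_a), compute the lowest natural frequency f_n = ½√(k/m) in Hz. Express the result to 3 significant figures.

k = Gd⁴/(8D³N_a) = (78.1×10³)(11.1⁴)/(8·149.0³·4) = 11.2 N/mm = 11200 N/m
Wire length L = πDN_a = π·149.0·4 = 1872.4 mm
m = ρ·(πd²/4)·L = 7850 × 96.769×10⁻⁶ m² × 1.8724 m = 1.4223 kg
f_n = ½√(k/m) = 0.5·√(11200/1.4223) = 0.5·√(7874.7) = 44.37 Hz

44.4 Hz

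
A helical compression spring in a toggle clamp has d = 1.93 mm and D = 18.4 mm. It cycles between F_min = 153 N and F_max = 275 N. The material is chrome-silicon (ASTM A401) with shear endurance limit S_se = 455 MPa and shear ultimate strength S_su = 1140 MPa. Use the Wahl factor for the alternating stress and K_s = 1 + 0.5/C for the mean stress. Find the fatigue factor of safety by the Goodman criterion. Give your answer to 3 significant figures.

C = D/d = 18.4/1.93 = 9.5337; K_W = (4C−1)/(4C−4)+0.615/C = 1.1524; K_s = 1+0.5/C = 1.0524
F_a = (F_max−F_min)/2 = 61 N; F_m = (F_max+F_min)/2 = 214 N
τ_a = K_W·8F_aD/(πd³) = 1.1524 × 397.57 = 458.16 MPa
τ_m = K_s·8F_mD/(πd³) = 1.0524 × 1394.8 = 1467.9 MPa
Goodman: 1/n_f = τ_a/S_se + τ_m/S_su = 458.16/455 + 1467.9/1140 = 1.00695 + 1.28764 = 2.2946
n_f = 1/2.2946 = 0.4358

0.436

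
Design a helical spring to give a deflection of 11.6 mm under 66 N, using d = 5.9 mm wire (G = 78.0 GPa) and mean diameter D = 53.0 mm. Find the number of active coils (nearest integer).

Required rate k = F/δ = 66/11.6 = 5.6897 N/mm
N_a = Gd⁴/(8D³k) = (78.0×10³ × 5.9⁴)/(8 × 53.0³ × 5.6897)
    = 9.45154e+07 / 6.77647e+06 = 13.95 → 14 coils

14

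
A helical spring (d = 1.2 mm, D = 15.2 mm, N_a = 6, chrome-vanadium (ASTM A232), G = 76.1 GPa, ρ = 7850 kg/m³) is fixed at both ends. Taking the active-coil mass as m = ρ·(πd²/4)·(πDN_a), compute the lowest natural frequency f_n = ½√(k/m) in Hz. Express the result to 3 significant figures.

303 Hz

k = Gd⁴/(8D³N_a) = (76.1×10³)(1.2⁴)/(8·15.2³·6) = 0.93613 N/mm = 936.13 N/m
Wire length L = πDN_a = π·15.2·6 = 286.51 mm
m = ρ·(πd²/4)·L = 7850 × 1.131×10⁻⁶ m² × 0.28651 m = 0.0025437 kg
f_n = ½√(k/m) = 0.5·√(936.13/0.0025437) = 0.5·√(3.6802e+05) = 303.32 Hz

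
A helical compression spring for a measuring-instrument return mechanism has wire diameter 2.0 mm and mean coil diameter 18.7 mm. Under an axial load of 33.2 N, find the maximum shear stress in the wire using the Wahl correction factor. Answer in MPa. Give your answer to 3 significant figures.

228 MPa

Spring index C = D/d = 18.7/2.0 = 9.3500
K_W = (4C−1)/(4C−4) + 0.615/C = 36.400/33.400 + 0.0658 = 1.1556
τ₀ = 8FD/(πd³) = 8·33.2·18.7/(π·2.0³) = 4966.72/25.133 = 197.62 MPa
τ_max = K·τ₀ = 1.1556 × 197.62 = 228.37 MPa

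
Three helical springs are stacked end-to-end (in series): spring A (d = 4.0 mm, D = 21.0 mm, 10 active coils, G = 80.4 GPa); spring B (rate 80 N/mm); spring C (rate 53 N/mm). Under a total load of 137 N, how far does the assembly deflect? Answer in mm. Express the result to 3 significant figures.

k_A = Gd⁴/(8D³N_a) = (80.4×10³)(4.0⁴)/(8·21.0³·10) = 27.781 N/mm
Series: 1/k_eq = 1/27.781 + 1/80 + 1/53 = 0.067364; k_eq = 14.845 N/mm
δ = F/k_eq = 137/14.845 = 9.2288 mm

9.23 mm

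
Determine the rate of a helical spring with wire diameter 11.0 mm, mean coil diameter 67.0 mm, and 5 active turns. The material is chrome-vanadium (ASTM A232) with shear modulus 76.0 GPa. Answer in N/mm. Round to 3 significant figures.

k = Gd⁴/(8D³N_a) = (76.0×10³ × 11.0⁴) / (8 × 67.0³ × 5)
  = 1.11272e+09 / 1.20305e+07 = 92.491 N/mm

92.5 N/mm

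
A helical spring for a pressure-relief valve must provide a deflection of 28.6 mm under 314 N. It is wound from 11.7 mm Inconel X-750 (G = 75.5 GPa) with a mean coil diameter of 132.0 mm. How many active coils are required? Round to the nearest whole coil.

Required rate k = F/δ = 314/28.6 = 10.979 N/mm
N_a = Gd⁴/(8D³k) = (75.5×10³ × 11.7⁴)/(8 × 132.0³ × 10.979)
    = 1.41478e+09 / 2.02011e+08 = 7.003 → 7 coils

7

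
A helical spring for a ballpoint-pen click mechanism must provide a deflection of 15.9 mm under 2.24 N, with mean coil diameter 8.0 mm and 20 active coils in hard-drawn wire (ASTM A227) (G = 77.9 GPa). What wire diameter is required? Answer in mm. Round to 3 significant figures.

0.620 mm

Required rate k = F/δ = 2.24/15.9 = 0.14088 N/mm
d = (8D³N_a·k / G)^(1/4) = (8·8.0³·20·0.14088 / (77.9×10³))^0.25
  = (0.14815)^0.25 = 0.6204 mm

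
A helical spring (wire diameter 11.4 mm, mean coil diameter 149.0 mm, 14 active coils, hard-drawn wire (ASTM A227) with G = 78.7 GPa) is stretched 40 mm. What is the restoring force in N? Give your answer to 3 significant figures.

k = Gd⁴/(8D³N_a) = (78.7×10³)(11.4⁴)/(8·149.0³·14) = 3.5877 N/mm
F = k·δ = 3.5877 × 40 = 143.51 N

144 N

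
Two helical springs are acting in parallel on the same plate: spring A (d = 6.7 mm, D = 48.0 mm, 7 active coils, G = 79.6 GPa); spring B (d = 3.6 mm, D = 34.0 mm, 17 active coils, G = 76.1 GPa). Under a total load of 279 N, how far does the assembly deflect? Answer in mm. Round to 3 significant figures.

9.86 mm

k_A = Gd⁴/(8D³N_a) = (79.6×10³)(6.7⁴)/(8·48.0³·7) = 25.9 N/mm
k_B = Gd⁴/(8D³N_a) = (76.1×10³)(3.6⁴)/(8·34.0³·17) = 2.3912 N/mm
Parallel: k_eq = 25.9 + 2.3912 = 28.291 N/mm
δ = F/k_eq = 279/28.291 = 9.8617 mm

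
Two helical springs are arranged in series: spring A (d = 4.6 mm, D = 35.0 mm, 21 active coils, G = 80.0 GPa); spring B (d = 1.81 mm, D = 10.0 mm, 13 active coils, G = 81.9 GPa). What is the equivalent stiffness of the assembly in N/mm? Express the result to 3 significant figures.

k_A = Gd⁴/(8D³N_a) = (80.0×10³)(4.6⁴)/(8·35.0³·21) = 4.9729 N/mm
k_B = Gd⁴/(8D³N_a) = (81.9×10³)(1.81⁴)/(8·10.0³·13) = 8.4521 N/mm
Series: 1/k_eq = 1/4.9729 + 1/8.4521 = 0.3194; k_eq = 3.1308 N/mm

3.13 N/mm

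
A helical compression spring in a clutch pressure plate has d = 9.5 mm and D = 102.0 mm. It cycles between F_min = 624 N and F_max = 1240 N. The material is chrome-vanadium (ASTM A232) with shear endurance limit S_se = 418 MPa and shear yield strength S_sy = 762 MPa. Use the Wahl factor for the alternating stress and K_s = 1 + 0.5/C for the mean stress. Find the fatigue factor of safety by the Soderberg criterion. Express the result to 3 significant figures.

1.56

C = D/d = 102.0/9.5 = 10.7368; K_W = (4C−1)/(4C−4)+0.615/C = 1.1343; K_s = 1+0.5/C = 1.0466
F_a = (F_max−F_min)/2 = 308 N; F_m = (F_max+F_min)/2 = 932 N
τ_a = K_W·8F_aD/(πd³) = 1.1343 × 93.308 = 105.84 MPa
τ_m = K_s·8F_mD/(πd³) = 1.0466 × 282.35 = 295.5 MPa
Soderberg: 1/n_f = τ_a/S_se + τ_m/S_sy = 105.84/418 + 295.5/762 = 0.25321 + 0.38779 = 0.641
n_f = 1/0.641 = 1.56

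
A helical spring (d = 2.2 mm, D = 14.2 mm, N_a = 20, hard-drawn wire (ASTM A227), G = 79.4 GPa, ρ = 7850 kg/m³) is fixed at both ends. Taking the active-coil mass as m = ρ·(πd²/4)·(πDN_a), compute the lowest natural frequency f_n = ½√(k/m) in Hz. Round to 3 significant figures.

195 Hz

k = Gd⁴/(8D³N_a) = (79.4×10³)(2.2⁴)/(8·14.2³·20) = 4.06 N/mm = 4060 N/m
Wire length L = πDN_a = π·14.2·20 = 892.21 mm
m = ρ·(πd²/4)·L = 7850 × 3.8013×10⁻⁶ m² × 0.89221 m = 0.026624 kg
f_n = ½√(k/m) = 0.5·√(4060/0.026624) = 0.5·√(1.5249e+05) = 195.25 Hz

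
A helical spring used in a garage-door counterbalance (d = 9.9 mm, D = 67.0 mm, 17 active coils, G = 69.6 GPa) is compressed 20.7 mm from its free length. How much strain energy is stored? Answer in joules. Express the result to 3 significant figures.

3.50 J

k = Gd⁴/(8D³N_a) = (69.6×10³)(9.9⁴)/(8·67.0³·17) = 16.345 N/mm
U = ½kδ² = 0.5 × 16.345 × 20.7² = 3501.8 N·mm = 3.5018 J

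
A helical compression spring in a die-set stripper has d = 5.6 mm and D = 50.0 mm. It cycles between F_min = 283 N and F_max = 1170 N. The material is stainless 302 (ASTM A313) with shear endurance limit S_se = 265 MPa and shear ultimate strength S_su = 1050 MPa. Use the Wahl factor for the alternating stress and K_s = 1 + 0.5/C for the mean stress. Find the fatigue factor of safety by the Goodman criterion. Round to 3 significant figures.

C = D/d = 50.0/5.6 = 8.9286; K_W = (4C−1)/(4C−4)+0.615/C = 1.1635; K_s = 1+0.5/C = 1.0560
F_a = (F_max−F_min)/2 = 443.5 N; F_m = (F_max+F_min)/2 = 726.5 N
τ_a = K_W·8F_aD/(πd³) = 1.1635 × 321.54 = 374.11 MPa
τ_m = K_s·8F_mD/(πd³) = 1.0560 × 526.72 = 556.22 MPa
Goodman: 1/n_f = τ_a/S_se + τ_m/S_su = 374.11/265 + 556.22/1050 = 1.41173 + 0.52973 = 1.9415
n_f = 1/1.9415 = 0.5151

0.515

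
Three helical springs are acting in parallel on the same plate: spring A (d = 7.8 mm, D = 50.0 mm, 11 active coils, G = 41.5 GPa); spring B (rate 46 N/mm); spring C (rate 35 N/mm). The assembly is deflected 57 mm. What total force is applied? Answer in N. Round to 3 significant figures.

5410 N

k_A = Gd⁴/(8D³N_a) = (41.5×10³)(7.8⁴)/(8·50.0³·11) = 13.965 N/mm
Parallel: k_eq = 13.965 + 46 + 35 = 94.965 N/mm
F = k_eq·δ = 94.965·57 = 5413 N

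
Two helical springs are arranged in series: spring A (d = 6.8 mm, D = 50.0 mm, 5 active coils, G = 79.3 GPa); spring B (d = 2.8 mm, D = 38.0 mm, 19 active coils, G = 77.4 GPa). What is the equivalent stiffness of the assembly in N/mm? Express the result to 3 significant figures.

k_A = Gd⁴/(8D³N_a) = (79.3×10³)(6.8⁴)/(8·50.0³·5) = 33.911 N/mm
k_B = Gd⁴/(8D³N_a) = (77.4×10³)(2.8⁴)/(8·38.0³·19) = 0.5704 N/mm
Series: 1/k_eq = 1/33.911 + 1/0.5704 = 1.7826; k_eq = 0.56096 N/mm

0.561 N/mm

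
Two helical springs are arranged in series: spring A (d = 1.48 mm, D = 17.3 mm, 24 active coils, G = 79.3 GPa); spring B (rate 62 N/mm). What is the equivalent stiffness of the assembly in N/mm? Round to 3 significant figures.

0.380 N/mm

k_A = Gd⁴/(8D³N_a) = (79.3×10³)(1.48⁴)/(8·17.3³·24) = 0.38272 N/mm
Series: 1/k_eq = 1/0.38272 + 1/62 = 2.629; k_eq = 0.38037 N/mm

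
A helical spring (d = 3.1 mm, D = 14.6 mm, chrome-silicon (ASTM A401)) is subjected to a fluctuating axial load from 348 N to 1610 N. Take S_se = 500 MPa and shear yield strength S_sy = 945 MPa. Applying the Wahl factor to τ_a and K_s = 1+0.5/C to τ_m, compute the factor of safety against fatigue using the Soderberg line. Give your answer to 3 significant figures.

C = D/d = 14.6/3.1 = 4.7097; K_W = (4C−1)/(4C−4)+0.615/C = 1.3328; K_s = 1+0.5/C = 1.1062
F_a = (F_max−F_min)/2 = 631 N; F_m = (F_max+F_min)/2 = 979 N
τ_a = K_W·8F_aD/(πd³) = 1.3328 × 787.48 = 1049.5 MPa
τ_m = K_s·8F_mD/(πd³) = 1.1062 × 1221.8 = 1351.5 MPa
Soderberg: 1/n_f = τ_a/S_se + τ_m/S_sy = 1049.5/500 + 1351.5/945 = 2.09903 + 1.43014 = 3.5292
n_f = 1/3.5292 = 0.2834

0.283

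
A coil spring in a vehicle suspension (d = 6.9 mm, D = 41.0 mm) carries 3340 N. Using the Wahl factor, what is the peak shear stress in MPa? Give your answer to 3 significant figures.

1330 MPa

Spring index C = D/d = 41.0/6.9 = 5.9420
K_W = (4C−1)/(4C−4) + 0.615/C = 22.768/19.768 + 0.1035 = 1.2553
τ₀ = 8FD/(πd³) = 8·3340·41.0/(π·6.9³) = 1.09552e+06/1032 = 1061.5 MPa
τ_max = K·τ₀ = 1.2553 × 1061.5 = 1332.5 MPa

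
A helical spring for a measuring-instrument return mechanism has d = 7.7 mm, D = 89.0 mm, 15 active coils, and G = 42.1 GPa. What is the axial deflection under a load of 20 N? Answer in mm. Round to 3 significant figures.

k = Gd⁴/(8D³N_a) = (42.1×10³)(7.7⁴)/(8·89.0³·15) = 1.7494 N/mm
δ = F/k = 20 / 1.7494 = 11.432 mm

11.4 mm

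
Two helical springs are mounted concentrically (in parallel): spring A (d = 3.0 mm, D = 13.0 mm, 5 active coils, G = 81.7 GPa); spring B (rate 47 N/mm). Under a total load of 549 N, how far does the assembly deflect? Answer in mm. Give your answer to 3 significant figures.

4.49 mm

k_A = Gd⁴/(8D³N_a) = (81.7×10³)(3.0⁴)/(8·13.0³·5) = 75.304 N/mm
Parallel: k_eq = 75.304 + 47 = 122.3 N/mm
δ = F/k_eq = 549/122.3 = 4.4888 mm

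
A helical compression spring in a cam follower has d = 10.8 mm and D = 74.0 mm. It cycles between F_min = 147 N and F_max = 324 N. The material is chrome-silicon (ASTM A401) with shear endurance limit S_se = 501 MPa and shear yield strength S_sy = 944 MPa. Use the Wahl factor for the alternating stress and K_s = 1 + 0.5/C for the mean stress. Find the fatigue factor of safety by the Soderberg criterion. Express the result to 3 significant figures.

13.8

C = D/d = 74.0/10.8 = 6.8519; K_W = (4C−1)/(4C−4)+0.615/C = 1.2179; K_s = 1+0.5/C = 1.0730
F_a = (F_max−F_min)/2 = 88.5 N; F_m = (F_max+F_min)/2 = 235.5 N
τ_a = K_W·8F_aD/(πd³) = 1.2179 × 13.239 = 16.124 MPa
τ_m = K_s·8F_mD/(πd³) = 1.0730 × 35.228 = 37.799 MPa
Soderberg: 1/n_f = τ_a/S_se + τ_m/S_sy = 16.124/501 + 37.799/944 = 0.03218 + 0.04004 = 0.072224
n_f = 1/0.072224 = 13.85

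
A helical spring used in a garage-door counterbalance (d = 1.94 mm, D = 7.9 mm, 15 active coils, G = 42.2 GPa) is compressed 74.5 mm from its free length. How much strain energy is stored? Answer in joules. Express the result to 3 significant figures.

28.0 J

k = Gd⁴/(8D³N_a) = (42.2×10³)(1.94⁴)/(8·7.9³·15) = 10.103 N/mm
U = ½kδ² = 0.5 × 10.103 × 74.5² = 28038 N·mm = 28.038 J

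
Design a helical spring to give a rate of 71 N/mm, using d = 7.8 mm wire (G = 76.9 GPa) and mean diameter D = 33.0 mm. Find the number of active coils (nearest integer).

N_a = Gd⁴/(8D³k) = (76.9×10³ × 7.8⁴)/(8 × 33.0³ × 71)
    = 2.84646e+08 / 2.04122e+07 = 13.94 → 14 coils

14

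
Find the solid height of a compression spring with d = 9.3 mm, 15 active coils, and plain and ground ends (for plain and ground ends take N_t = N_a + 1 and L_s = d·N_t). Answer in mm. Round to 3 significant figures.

149 mm

plain and ground ends: N_t = N_a + 1 = 15 + 1 = 16
L_s = d·N_t = 9.3 × 16 = 148.8 mm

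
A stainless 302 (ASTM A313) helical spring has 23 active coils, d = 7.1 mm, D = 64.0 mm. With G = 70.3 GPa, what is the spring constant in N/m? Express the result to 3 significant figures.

k = Gd⁴/(8D³N_a) = (70.3×10³ × 7.1⁴) / (8 × 64.0³ × 23)
  = 1.78644e+08 / 4.82345e+07 = 3.7037 N/mm = 3703.7 N/m

3700 N/m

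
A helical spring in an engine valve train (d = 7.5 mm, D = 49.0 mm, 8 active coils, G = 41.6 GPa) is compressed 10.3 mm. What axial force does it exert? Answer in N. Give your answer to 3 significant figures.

180 N

k = Gd⁴/(8D³N_a) = (41.6×10³)(7.5⁴)/(8·49.0³·8) = 17.481 N/mm
F = k·δ = 17.481 × 10.3 = 180.06 N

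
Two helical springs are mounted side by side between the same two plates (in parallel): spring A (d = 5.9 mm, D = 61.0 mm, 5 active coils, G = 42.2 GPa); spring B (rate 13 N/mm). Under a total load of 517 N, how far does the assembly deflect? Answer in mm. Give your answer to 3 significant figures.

27.7 mm

k_A = Gd⁴/(8D³N_a) = (42.2×10³)(5.9⁴)/(8·61.0³·5) = 5.6321 N/mm
Parallel: k_eq = 5.6321 + 13 = 18.632 N/mm
δ = F/k_eq = 517/18.632 = 27.748 mm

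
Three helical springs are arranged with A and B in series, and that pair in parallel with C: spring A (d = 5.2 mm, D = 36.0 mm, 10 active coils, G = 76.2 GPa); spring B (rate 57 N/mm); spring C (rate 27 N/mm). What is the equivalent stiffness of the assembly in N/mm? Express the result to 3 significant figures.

k_A = Gd⁴/(8D³N_a) = (76.2×10³)(5.2⁴)/(8·36.0³·10) = 14.927 N/mm
Springs A,B series: k_AB = 1/(1/14.927+1/57) = 11.829 N/mm; parallel with C: k_eq = 11.829+27 = 38.829 N/mm

38.8 N/mm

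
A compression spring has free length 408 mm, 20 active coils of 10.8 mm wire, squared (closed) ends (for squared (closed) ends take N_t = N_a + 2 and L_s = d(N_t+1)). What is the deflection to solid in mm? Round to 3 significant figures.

160 mm

N_t = 22; L_s = 10.8·23 = 248.4 mm
δ_solid = L₀ − L_s = 408 − 248.4 = 159.6 mm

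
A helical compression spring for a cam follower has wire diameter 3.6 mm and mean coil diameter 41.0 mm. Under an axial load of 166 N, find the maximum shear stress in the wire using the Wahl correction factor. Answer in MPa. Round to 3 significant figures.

418 MPa

Spring index C = D/d = 41.0/3.6 = 11.3889
K_W = (4C−1)/(4C−4) + 0.615/C = 44.556/41.556 + 0.0540 = 1.1262
τ₀ = 8FD/(πd³) = 8·166·41.0/(π·3.6³) = 54448/146.57 = 371.47 MPa
τ_max = K·τ₀ = 1.1262 × 371.47 = 418.35 MPa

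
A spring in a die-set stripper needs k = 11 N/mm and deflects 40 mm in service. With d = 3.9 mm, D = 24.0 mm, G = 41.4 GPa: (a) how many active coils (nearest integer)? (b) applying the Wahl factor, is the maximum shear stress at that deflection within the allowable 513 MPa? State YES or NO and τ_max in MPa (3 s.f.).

N_a = Gd⁴/(8D³k) = (41.4×10³)(3.9⁴)/(8·24.0³·11) = 7.873 → N_a = 8
Actual rate k = Gd⁴/(8D³·8) = 10.825 N/mm
Working load F = kδ = 10.825·40 = 433.02 N
C = 24.0/3.9 = 6.1538; K_W = (4C−1)/(4C−4)+0.615/C = 1.2455
τ_max = K_W·8FD/(πd³) = 1.2455·446.13 = 555.64 MPa
τ_max > 513 MPa → exceeds allowable

(a) 8 coils; (b) NO, τ_max = 556 MPa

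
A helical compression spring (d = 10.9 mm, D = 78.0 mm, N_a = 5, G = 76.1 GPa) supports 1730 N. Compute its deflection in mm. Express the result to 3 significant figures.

30.6 mm

k = Gd⁴/(8D³N_a) = (76.1×10³)(10.9⁴)/(8·78.0³·5) = 56.591 N/mm
δ = F/k = 1730 / 56.591 = 30.57 mm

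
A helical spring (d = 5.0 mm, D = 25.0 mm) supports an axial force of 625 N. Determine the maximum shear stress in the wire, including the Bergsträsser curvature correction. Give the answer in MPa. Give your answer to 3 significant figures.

Spring index C = D/d = 25.0/5.0 = 5.0000
K_B = (4C+2)/(4C−3) = 22.000/17.000 = 1.2941
τ₀ = 8FD/(πd³) = 8·625·25.0/(π·5.0³) = 125000/392.7 = 318.31 MPa
τ_max = K·τ₀ = 1.2941 × 318.31 = 411.93 MPa

412 MPa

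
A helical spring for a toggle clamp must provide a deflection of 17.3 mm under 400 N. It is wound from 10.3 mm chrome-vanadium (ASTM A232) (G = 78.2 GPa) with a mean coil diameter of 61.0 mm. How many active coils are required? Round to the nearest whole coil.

21

Required rate k = F/δ = 400/17.3 = 23.121 N/mm
N_a = Gd⁴/(8D³k) = (78.2×10³ × 10.3⁴)/(8 × 61.0³ × 23.121)
    = 8.80148e+08 / 4.19849e+07 = 20.96 → 21 coils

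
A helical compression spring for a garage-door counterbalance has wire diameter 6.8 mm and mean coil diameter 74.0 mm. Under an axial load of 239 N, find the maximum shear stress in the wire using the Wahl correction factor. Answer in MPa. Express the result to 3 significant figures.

162 MPa

Spring index C = D/d = 74.0/6.8 = 10.8824
K_W = (4C−1)/(4C−4) + 0.615/C = 42.529/39.529 + 0.0565 = 1.1324
τ₀ = 8FD/(πd³) = 8·239·74.0/(π·6.8³) = 141488/987.82 = 143.23 MPa
τ_max = K·τ₀ = 1.1324 × 143.23 = 162.2 MPa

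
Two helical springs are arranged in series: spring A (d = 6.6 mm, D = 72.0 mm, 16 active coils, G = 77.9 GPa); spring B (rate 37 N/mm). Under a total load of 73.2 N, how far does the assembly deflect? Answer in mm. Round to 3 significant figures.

25.6 mm

k_A = Gd⁴/(8D³N_a) = (77.9×10³)(6.6⁴)/(8·72.0³·16) = 3.0939 N/mm
Series: 1/k_eq = 1/3.0939 + 1/37 = 0.35024; k_eq = 2.8552 N/mm
δ = F/k_eq = 73.2/2.8552 = 25.638 mm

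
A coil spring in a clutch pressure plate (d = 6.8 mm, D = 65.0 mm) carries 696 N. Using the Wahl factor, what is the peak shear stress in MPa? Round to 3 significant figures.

Spring index C = D/d = 65.0/6.8 = 9.5588
K_W = (4C−1)/(4C−4) + 0.615/C = 37.235/34.235 + 0.0643 = 1.1520
τ₀ = 8FD/(πd³) = 8·696·65.0/(π·6.8³) = 361920/987.82 = 366.38 MPa
τ_max = K·τ₀ = 1.1520 × 366.38 = 422.06 MPa

422 MPa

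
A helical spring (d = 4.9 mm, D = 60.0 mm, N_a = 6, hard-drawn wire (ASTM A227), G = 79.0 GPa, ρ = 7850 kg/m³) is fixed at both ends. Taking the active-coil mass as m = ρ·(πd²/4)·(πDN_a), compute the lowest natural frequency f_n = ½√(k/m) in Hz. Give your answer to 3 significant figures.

k = Gd⁴/(8D³N_a) = (79.0×10³)(4.9⁴)/(8·60.0³·6) = 4.3925 N/mm = 4392.5 N/m
Wire length L = πDN_a = π·60.0·6 = 1131 mm
m = ρ·(πd²/4)·L = 7850 × 18.857×10⁻⁶ m² × 1.131 m = 0.16742 kg
f_n = ½√(k/m) = 0.5·√(4392.5/0.16742) = 0.5·√(26237) = 80.989 Hz

81.0 Hz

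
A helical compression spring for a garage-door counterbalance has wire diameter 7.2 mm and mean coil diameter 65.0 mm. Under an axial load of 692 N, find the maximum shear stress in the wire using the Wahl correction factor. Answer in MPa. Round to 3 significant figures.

Spring index C = D/d = 65.0/7.2 = 9.0278
K_W = (4C−1)/(4C−4) + 0.615/C = 35.111/32.111 + 0.0681 = 1.1615
τ₀ = 8FD/(πd³) = 8·692·65.0/(π·7.2³) = 359840/1172.6 = 306.88 MPa
τ_max = K·τ₀ = 1.1615 × 306.88 = 356.45 MPa

356 MPa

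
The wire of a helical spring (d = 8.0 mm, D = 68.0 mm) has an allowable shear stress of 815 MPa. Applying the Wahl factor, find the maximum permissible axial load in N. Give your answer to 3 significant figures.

2060 N

C = D/d = 68.0/8.0 = 8.5000
K_W = (4C−1)/(4C−4) + 0.615/C = 33.000/30.000 + 0.0724 = 1.1724
τ_max = K·8FD/(πd³) → F_max = τ_allow·πd³/(8DK)
F_max = 815·π·8.0³/(8·68.0·1.1724) = 1.3109e+06/637.76 = 2055.5 N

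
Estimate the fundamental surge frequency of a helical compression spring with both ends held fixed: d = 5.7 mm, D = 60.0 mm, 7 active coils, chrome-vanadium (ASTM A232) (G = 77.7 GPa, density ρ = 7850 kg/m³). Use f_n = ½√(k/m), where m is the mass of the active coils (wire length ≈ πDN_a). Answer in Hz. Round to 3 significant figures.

80.1 Hz

k = Gd⁴/(8D³N_a) = (77.7×10³)(5.7⁴)/(8·60.0³·7) = 6.7808 N/mm = 6780.8 N/m
Wire length L = πDN_a = π·60.0·7 = 1319.5 mm
m = ρ·(πd²/4)·L = 7850 × 25.518×10⁻⁶ m² × 1.3195 m = 0.26431 kg
f_n = ½√(k/m) = 0.5·√(6780.8/0.26431) = 0.5·√(25655) = 80.086 Hz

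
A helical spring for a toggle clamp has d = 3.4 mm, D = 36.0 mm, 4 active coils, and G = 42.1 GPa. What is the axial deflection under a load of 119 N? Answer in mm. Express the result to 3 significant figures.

k = Gd⁴/(8D³N_a) = (42.1×10³)(3.4⁴)/(8·36.0³·4) = 3.7683 N/mm
δ = F/k = 119 / 3.7683 = 31.58 mm

31.6 mm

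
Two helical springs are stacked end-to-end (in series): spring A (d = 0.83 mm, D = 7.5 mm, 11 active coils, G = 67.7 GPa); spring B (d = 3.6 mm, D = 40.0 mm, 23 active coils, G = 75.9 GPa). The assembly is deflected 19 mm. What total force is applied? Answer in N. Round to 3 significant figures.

k_A = Gd⁴/(8D³N_a) = (67.7×10³)(0.83⁴)/(8·7.5³·11) = 0.86544 N/mm
k_B = Gd⁴/(8D³N_a) = (75.9×10³)(3.6⁴)/(8·40.0³·23) = 1.0826 N/mm
Series: 1/k_eq = 1/0.86544 + 1/1.0826 = 2.0792; k_eq = 0.48095 N/mm
F = k_eq·δ = 0.48095·19 = 9.138 N

9.14 N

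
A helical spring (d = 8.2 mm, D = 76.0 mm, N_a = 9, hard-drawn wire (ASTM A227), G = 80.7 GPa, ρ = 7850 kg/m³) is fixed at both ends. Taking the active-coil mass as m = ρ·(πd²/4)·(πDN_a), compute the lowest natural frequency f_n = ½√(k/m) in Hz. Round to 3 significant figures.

56.9 Hz

k = Gd⁴/(8D³N_a) = (80.7×10³)(8.2⁴)/(8·76.0³·9) = 11.544 N/mm = 11544 N/m
Wire length L = πDN_a = π·76.0·9 = 2148.8 mm
m = ρ·(πd²/4)·L = 7850 × 52.81×10⁻⁶ m² × 2.1488 m = 0.89083 kg
f_n = ½√(k/m) = 0.5·√(11544/0.89083) = 0.5·√(12959) = 56.918 Hz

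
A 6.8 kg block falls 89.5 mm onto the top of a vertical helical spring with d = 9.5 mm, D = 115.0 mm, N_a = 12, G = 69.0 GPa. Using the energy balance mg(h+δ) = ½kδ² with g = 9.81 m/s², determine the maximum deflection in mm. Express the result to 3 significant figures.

k = Gd⁴/(8D³N_a) = (69.0×10³)(9.5⁴)/(8·115.0³·12) = 3.8493 N/mm
W = mg = 6.8 × 9.81 = 66.708 N
½kδ² − Wδ − Wh = 0 → δ = (W + √(W² + 2kWh))/k
δ = (66.708 + √(4450 + 45963.1))/3.8493 = (66.708 + 224.53)/3.8493 = 75.66 mm

75.7 mm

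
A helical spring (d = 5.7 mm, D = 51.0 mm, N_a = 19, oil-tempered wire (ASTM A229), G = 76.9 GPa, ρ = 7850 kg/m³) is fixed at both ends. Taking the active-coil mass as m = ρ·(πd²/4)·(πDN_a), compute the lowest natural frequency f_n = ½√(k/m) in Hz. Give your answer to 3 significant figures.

40.6 Hz

k = Gd⁴/(8D³N_a) = (76.9×10³)(5.7⁴)/(8·51.0³·19) = 4.026 N/mm = 4026 N/m
Wire length L = πDN_a = π·51.0·19 = 3044.2 mm
m = ρ·(πd²/4)·L = 7850 × 25.518×10⁻⁶ m² × 3.0442 m = 0.60979 kg
f_n = ½√(k/m) = 0.5·√(4026/0.60979) = 0.5·√(6602.2) = 40.627 Hz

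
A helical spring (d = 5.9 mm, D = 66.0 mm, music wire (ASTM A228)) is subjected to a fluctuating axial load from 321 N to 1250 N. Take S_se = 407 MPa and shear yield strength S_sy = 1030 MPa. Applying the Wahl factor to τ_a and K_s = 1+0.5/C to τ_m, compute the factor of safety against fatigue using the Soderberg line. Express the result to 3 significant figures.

C = D/d = 66.0/5.9 = 11.1864; K_W = (4C−1)/(4C−4)+0.615/C = 1.1286; K_s = 1+0.5/C = 1.0447
F_a = (F_max−F_min)/2 = 464.5 N; F_m = (F_max+F_min)/2 = 785.5 N
τ_a = K_W·8F_aD/(πd³) = 1.1286 × 380.11 = 429 MPa
τ_m = K_s·8F_mD/(πd³) = 1.0447 × 642.8 = 671.53 MPa
Soderberg: 1/n_f = τ_a/S_se + τ_m/S_sy = 429/407 + 671.53/1030 = 1.05405 + 0.65197 = 1.706
n_f = 1/1.706 = 0.5862

0.586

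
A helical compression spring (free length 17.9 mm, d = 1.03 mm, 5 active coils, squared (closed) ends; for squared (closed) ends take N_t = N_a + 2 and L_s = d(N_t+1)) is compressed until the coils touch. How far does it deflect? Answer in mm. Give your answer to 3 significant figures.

N_t = 7; L_s = 1.03·8 = 8.24 mm
δ_solid = L₀ − L_s = 17.9 − 8.24 = 9.66 mm

9.66 mm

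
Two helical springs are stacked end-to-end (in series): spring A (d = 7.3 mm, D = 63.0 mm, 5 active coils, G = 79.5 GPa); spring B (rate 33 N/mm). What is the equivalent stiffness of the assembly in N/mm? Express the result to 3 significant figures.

13.4 N/mm

k_A = Gd⁴/(8D³N_a) = (79.5×10³)(7.3⁴)/(8·63.0³·5) = 22.572 N/mm
Series: 1/k_eq = 1/22.572 + 1/33 = 0.074605; k_eq = 13.404 N/mm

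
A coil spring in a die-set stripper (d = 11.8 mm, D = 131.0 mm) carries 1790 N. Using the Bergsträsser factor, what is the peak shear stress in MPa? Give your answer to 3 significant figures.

Spring index C = D/d = 131.0/11.8 = 11.1017
K_B = (4C+2)/(4C−3) = 46.407/41.407 = 1.1208
τ₀ = 8FD/(πd³) = 8·1790·131.0/(π·11.8³) = 1.87592e+06/5161.7 = 363.43 MPa
τ_max = K·τ₀ = 1.1208 × 363.43 = 407.31 MPa

407 MPa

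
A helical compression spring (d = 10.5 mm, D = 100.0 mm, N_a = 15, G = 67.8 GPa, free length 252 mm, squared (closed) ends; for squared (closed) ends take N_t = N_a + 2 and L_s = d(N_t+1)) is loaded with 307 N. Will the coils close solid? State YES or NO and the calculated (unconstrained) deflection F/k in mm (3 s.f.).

k = Gd⁴/(8D³N_a) = (67.8×10³)(10.5⁴)/(8·100.0³·15) = 6.8676 N/mm
N_t = 17; L_s = 10.5·18 = 189 mm; δ_solid = L₀ − L_s = 252 − 189 = 63 mm
δ = F/k = 307/6.8676 = 44.703 mm
δ < δ_solid → spring does not go solid

NO, δ = 44.7 mm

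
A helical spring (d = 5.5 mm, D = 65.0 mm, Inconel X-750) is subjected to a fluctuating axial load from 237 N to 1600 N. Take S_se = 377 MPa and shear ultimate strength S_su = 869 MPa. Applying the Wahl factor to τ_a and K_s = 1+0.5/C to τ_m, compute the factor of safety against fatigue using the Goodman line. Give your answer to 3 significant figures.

0.321

C = D/d = 65.0/5.5 = 11.8182; K_W = (4C−1)/(4C−4)+0.615/C = 1.1214; K_s = 1+0.5/C = 1.0423
F_a = (F_max−F_min)/2 = 681.5 N; F_m = (F_max+F_min)/2 = 918.5 N
τ_a = K_W·8F_aD/(πd³) = 1.1214 × 678 = 760.29 MPa
τ_m = K_s·8F_mD/(πd³) = 1.0423 × 913.79 = 952.45 MPa
Goodman: 1/n_f = τ_a/S_se + τ_m/S_su = 760.29/377 + 952.45/869 = 2.01668 + 1.09603 = 3.1127
n_f = 1/3.1127 = 0.3213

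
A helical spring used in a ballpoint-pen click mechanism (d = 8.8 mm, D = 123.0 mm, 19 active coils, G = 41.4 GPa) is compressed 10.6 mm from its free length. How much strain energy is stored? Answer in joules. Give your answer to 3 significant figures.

0.0493 J

k = Gd⁴/(8D³N_a) = (41.4×10³)(8.8⁴)/(8·123.0³·19) = 0.87775 N/mm
U = ½kδ² = 0.5 × 0.87775 × 10.6² = 49.312 N·mm = 0.049312 J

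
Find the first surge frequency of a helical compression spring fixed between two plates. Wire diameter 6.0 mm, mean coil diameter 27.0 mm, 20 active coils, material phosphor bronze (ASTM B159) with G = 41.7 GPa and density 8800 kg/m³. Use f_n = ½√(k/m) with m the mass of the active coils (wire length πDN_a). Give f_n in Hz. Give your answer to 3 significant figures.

101 Hz

k = Gd⁴/(8D³N_a) = (41.7×10³)(6.0⁴)/(8·27.0³·20) = 17.16 N/mm = 17160 N/m
Wire length L = πDN_a = π·27.0·20 = 1696.5 mm
m = ρ·(πd²/4)·L = 8800 × 28.274×10⁻⁶ m² × 1.6965 m = 0.4221 kg
f_n = ½√(k/m) = 0.5·√(17160/0.4221) = 0.5·√(40655) = 100.82 Hz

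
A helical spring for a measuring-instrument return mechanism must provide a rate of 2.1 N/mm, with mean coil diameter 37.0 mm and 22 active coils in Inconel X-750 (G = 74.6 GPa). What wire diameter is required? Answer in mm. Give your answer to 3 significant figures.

d = (8D³N_a·k / G)^(1/4) = (8·37.0³·22·2.1 / (74.6×10³))^0.25
  = (250.96)^0.25 = 3.9802 mm

3.98 mm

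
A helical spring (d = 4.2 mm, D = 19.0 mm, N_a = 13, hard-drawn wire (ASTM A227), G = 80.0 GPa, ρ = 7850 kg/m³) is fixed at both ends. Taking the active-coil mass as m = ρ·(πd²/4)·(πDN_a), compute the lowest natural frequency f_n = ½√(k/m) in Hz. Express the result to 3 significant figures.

322 Hz

k = Gd⁴/(8D³N_a) = (80.0×10³)(4.2⁴)/(8·19.0³·13) = 34.897 N/mm = 34897 N/m
Wire length L = πDN_a = π·19.0·13 = 775.97 mm
m = ρ·(πd²/4)·L = 7850 × 13.854×10⁻⁶ m² × 0.77597 m = 0.084393 kg
f_n = ½√(k/m) = 0.5·√(34897/0.084393) = 0.5·√(4.1351e+05) = 321.52 Hz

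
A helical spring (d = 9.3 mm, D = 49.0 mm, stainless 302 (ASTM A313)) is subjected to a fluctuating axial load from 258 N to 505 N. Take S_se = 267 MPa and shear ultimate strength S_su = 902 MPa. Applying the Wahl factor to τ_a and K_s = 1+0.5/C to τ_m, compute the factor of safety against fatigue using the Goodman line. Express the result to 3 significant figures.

C = D/d = 49.0/9.3 = 5.2688; K_W = (4C−1)/(4C−4)+0.615/C = 1.2924; K_s = 1+0.5/C = 1.0949
F_a = (F_max−F_min)/2 = 123.5 N; F_m = (F_max+F_min)/2 = 381.5 N
τ_a = K_W·8F_aD/(πd³) = 1.2924 × 19.158 = 24.76 MPa
τ_m = K_s·8F_mD/(πd³) = 1.0949 × 59.181 = 64.797 MPa
Goodman: 1/n_f = τ_a/S_se + τ_m/S_su = 24.76/267 + 64.797/902 = 0.09274 + 0.07184 = 0.16457
n_f = 1/0.16457 = 6.076

6.08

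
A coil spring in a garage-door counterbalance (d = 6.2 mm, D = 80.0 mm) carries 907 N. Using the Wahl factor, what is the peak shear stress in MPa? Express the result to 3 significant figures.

861 MPa

Spring index C = D/d = 80.0/6.2 = 12.9032
K_W = (4C−1)/(4C−4) + 0.615/C = 50.613/47.613 + 0.0477 = 1.1107
τ₀ = 8FD/(πd³) = 8·907·80.0/(π·6.2³) = 580480/748.73 = 775.29 MPa
τ_max = K·τ₀ = 1.1107 × 775.29 = 861.09 MPa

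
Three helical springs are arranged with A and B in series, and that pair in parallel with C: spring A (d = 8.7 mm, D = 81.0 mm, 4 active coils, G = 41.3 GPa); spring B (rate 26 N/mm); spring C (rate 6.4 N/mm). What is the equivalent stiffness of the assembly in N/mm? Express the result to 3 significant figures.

k_A = Gd⁴/(8D³N_a) = (41.3×10³)(8.7⁴)/(8·81.0³·4) = 13.913 N/mm
Springs A,B series: k_AB = 1/(1/13.913+1/26) = 9.0632 N/mm; parallel with C: k_eq = 9.0632+6.4 = 15.463 N/mm

15.5 N/mm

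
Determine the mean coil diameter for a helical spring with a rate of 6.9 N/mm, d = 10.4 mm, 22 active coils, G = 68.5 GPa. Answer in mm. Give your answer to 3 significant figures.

D = (Gd⁴/(8N_a·k))^(1/3) = (68.5×10³·10.4⁴/(8·22·6.9))^(1/3)
  = (659876)^(1/3) = 87.0604 mm

87.1 mm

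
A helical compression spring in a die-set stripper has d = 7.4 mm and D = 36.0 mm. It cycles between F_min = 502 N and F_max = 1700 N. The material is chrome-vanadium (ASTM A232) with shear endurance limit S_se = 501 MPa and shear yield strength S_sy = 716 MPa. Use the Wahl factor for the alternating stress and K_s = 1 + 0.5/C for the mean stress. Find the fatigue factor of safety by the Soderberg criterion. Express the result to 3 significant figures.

C = D/d = 36.0/7.4 = 4.8649; K_W = (4C−1)/(4C−4)+0.615/C = 1.3205; K_s = 1+0.5/C = 1.1028
F_a = (F_max−F_min)/2 = 599 N; F_m = (F_max+F_min)/2 = 1101 N
τ_a = K_W·8F_aD/(πd³) = 1.3205 × 135.51 = 178.94 MPa
τ_m = K_s·8F_mD/(πd³) = 1.1028 × 249.08 = 274.68 MPa
Soderberg: 1/n_f = τ_a/S_se + τ_m/S_sy = 178.94/501 + 274.68/716 = 0.35716 + 0.38363 = 0.74079
n_f = 1/0.74079 = 1.35

1.35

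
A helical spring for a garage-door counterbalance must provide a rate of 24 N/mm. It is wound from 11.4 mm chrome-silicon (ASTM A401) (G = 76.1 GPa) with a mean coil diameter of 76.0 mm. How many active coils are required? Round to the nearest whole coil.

15

N_a = Gd⁴/(8D³k) = (76.1×10³ × 11.4⁴)/(8 × 76.0³ × 24)
    = 1.2853e+09 / 8.42834e+07 = 15.25 → 15 coils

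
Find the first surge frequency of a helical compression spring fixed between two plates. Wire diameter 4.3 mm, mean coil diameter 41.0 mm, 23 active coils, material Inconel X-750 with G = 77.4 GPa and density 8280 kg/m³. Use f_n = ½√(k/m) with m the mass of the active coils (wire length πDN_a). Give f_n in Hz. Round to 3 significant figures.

38.3 Hz

k = Gd⁴/(8D³N_a) = (77.4×10³)(4.3⁴)/(8·41.0³·23) = 2.0866 N/mm = 2086.6 N/m
Wire length L = πDN_a = π·41.0·23 = 2962.5 mm
m = ρ·(πd²/4)·L = 8280 × 14.522×10⁻⁶ m² × 2.9625 m = 0.35622 kg
f_n = ½√(k/m) = 0.5·√(2086.6/0.35622) = 0.5·√(5857.7) = 38.268 Hz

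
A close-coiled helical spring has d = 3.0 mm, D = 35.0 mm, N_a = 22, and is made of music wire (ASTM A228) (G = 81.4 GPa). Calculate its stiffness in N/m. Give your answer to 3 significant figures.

874 N/m

k = Gd⁴/(8D³N_a) = (81.4×10³ × 3.0⁴) / (8 × 35.0³ × 22)
  = 6.5934e+06 / 7.546e+06 = 0.87376 N/mm = 873.76 N/m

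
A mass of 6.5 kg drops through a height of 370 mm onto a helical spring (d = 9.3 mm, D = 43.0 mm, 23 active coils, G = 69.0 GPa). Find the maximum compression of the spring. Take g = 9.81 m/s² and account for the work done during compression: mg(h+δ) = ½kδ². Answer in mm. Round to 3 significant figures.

38.4 mm

k = Gd⁴/(8D³N_a) = (69.0×10³)(9.3⁴)/(8·43.0³·23) = 35.282 N/mm
W = mg = 6.5 × 9.81 = 63.765 N
½kδ² − Wδ − Wh = 0 → δ = (W + √(W² + 2kWh))/k
δ = (63.765 + √(4066 + 1.66484e+06))/35.282 = (63.765 + 1291.9)/35.282 = 38.422 mm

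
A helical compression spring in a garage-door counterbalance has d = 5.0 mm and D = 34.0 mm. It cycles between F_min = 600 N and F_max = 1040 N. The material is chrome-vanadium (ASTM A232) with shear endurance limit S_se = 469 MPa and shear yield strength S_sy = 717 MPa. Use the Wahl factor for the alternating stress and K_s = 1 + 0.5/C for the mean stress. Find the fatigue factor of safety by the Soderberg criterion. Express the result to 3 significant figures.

C = D/d = 34.0/5.0 = 6.8000; K_W = (4C−1)/(4C−4)+0.615/C = 1.2198; K_s = 1+0.5/C = 1.0735
F_a = (F_max−F_min)/2 = 220 N; F_m = (F_max+F_min)/2 = 820 N
τ_a = K_W·8F_aD/(πd³) = 1.2198 × 152.38 = 185.87 MPa
τ_m = K_s·8F_mD/(πd³) = 1.0735 × 567.97 = 609.73 MPa
Soderberg: 1/n_f = τ_a/S_se + τ_m/S_sy = 185.87/469 + 609.73/717 = 0.39631 + 0.85039 = 1.2467
n_f = 1/1.2467 = 0.8021

0.802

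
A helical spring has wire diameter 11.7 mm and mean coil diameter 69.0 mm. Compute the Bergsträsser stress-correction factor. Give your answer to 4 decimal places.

1.2428

C = D/d = 69.0/11.7 = 5.8974
K_B = (4C+2)/(4C−3) = 25.590/20.590 = 1.2428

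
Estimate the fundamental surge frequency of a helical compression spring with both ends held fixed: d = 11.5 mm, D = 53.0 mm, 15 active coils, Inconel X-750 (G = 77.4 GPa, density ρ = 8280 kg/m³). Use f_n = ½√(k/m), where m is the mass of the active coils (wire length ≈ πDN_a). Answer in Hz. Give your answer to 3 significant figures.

k = Gd⁴/(8D³N_a) = (77.4×10³)(11.5⁴)/(8·53.0³·15) = 75.775 N/mm = 75775 N/m
Wire length L = πDN_a = π·53.0·15 = 2497.6 mm
m = ρ·(πd²/4)·L = 8280 × 103.87×10⁻⁶ m² × 2.4976 m = 2.148 kg
f_n = ½√(k/m) = 0.5·√(75775/2.148) = 0.5·√(35277) = 93.911 Hz

93.9 Hz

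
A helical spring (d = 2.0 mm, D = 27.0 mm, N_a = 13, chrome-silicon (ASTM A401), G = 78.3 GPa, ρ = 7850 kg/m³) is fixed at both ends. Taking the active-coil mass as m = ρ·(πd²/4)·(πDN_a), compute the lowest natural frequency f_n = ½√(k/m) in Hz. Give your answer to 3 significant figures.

k = Gd⁴/(8D³N_a) = (78.3×10³)(2.0⁴)/(8·27.0³·13) = 0.61201 N/mm = 612.01 N/m
Wire length L = πDN_a = π·27.0·13 = 1102.7 mm
m = ρ·(πd²/4)·L = 7850 × 3.1416×10⁻⁶ m² × 1.1027 m = 0.027194 kg
f_n = ½√(k/m) = 0.5·√(612.01/0.027194) = 0.5·√(22505) = 75.008 Hz

75.0 Hz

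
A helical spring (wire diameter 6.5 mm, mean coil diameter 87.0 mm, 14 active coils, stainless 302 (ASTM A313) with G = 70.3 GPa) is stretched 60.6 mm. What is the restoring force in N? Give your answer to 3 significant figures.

k = Gd⁴/(8D³N_a) = (70.3×10³)(6.5⁴)/(8·87.0³·14) = 1.7015 N/mm
F = k·δ = 1.7015 × 60.6 = 103.11 N

103 N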